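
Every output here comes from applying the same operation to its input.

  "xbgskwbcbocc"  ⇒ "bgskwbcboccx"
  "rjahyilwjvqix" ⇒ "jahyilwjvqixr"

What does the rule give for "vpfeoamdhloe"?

The transformation: move the first character to the end.
For "vpfeoamdhloe" the result is "pfeoamdhloev".

pfeoamdhloev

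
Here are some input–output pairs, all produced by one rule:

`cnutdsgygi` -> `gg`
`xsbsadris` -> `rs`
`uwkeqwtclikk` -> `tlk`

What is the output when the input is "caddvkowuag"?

The pattern: keep every other character starting from the first (positions 1st, 3rd, 5th, ...), then delete the first 3 characters.
Doing the same to "caddvkowuag": "oug".

oug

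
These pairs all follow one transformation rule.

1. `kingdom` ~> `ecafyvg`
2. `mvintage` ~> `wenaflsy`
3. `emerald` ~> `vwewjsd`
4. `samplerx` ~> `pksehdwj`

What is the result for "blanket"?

Rule — move the last character to the front, then shift every letter 8 places backward in the alphabet (wrapping around).
For "blanket" the result is "ltdsfcw".
(Check on "kingdom": → "mkingdo" → "ecafyvg" ✓)

ltdsfcw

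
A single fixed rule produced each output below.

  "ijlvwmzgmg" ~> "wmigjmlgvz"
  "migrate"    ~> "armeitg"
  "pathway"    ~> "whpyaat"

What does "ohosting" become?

stoghnoi

Looking at the pairs, the operation is to take characters alternately from the front and the back (1st, last, 2nd, 2nd-last, ...), then move the last 2 characters to the front (rotate right by 2).
So "ohosting" becomes "stoghnoi".
(Check on "pathway": → "pyaatwh" → "whpyaat" ✓)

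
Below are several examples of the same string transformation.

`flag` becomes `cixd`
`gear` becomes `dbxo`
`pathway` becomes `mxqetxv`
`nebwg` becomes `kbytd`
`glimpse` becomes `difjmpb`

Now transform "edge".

What's happening: shift every letter 3 places backward in the alphabet (wrapping around).
For "edge" the result is "badb".

badb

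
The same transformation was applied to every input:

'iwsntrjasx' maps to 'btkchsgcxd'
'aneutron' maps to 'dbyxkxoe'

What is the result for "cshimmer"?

The pattern: swap the front and back halves of the string, then shift every letter 10 places forward in the alphabet (wrapping around).
Starting from "cshimmer": after the first operation, "mmercshi"; after the second, "wwobmcrs".

wwobmcrs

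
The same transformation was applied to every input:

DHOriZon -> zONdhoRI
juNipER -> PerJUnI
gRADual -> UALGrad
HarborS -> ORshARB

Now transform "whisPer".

pERWHIS

Looking at the pairs, the operation is to flip the case of every letter, then move the last 3 characters to the front (rotate right by 3).
On "whisPer": the first step gives "WHISpER", and the second then gives "pERWHIS".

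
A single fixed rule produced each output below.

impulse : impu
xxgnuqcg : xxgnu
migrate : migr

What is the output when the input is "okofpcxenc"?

okofpcx

The transformation: delete the last 3 characters.
For "okofpcxenc" the result is "okofpcx".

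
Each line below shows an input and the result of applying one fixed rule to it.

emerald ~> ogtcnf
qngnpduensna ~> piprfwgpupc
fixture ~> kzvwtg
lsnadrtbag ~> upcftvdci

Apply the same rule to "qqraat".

Rule — shift every letter 2 places forward in the alphabet (wrapping around), then delete the first character.
Doing the same to "qqraat": "stccv".

stccv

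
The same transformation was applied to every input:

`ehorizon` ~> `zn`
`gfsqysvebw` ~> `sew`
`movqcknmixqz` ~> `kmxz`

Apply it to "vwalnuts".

us

The transformation: keep every other character starting from the second (positions 2nd, 4th, 6th, ...), then delete the first 2 characters.
Starting from "vwalnuts": after the first operation, "wlus"; after the second, "us".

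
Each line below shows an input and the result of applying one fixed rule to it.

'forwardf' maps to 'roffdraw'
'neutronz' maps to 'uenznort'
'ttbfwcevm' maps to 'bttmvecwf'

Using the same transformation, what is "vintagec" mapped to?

The pattern: reverse the string, then move the last 3 characters to the front (rotate right by 3).
Working it through for "vintagec": intermediate "cegatniv", final "nivcegat".

nivcegat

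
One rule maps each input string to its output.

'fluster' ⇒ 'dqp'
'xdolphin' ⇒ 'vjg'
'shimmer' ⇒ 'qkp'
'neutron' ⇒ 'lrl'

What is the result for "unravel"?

Each output is the input with this applied: keep one character in every 3, starting at position 1 (positions 1st, 4th, 7th, ...), then shift every letter 2 places backward in the alphabet (wrapping around).
On "unravel": the first step gives "ual", and the second then gives "syj".
(Check on "neutron": → "ntn" → "lrl" ✓)

syj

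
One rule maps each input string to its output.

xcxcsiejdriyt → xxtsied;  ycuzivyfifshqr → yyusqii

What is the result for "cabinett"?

Rule — keep every other character starting from the first (positions 1st, 3rd, 5th, ...), then sort the characters into reverse alphabetical order.
On "cabinett": the first step gives "cbnt", and the second then gives "tncb".

tncb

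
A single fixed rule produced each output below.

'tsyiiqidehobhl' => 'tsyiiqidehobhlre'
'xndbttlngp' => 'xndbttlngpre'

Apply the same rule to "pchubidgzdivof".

The rule is to append "re".
For "pchubidgzdivof" the result is "pchubidgzdivofre".

pchubidgzdivofre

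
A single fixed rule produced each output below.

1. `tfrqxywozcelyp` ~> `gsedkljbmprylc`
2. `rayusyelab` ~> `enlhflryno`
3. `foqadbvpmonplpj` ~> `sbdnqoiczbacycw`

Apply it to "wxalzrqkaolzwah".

Each output is the input with this applied: shift every letter 13 places forward in the alphabet (wrapping around) — i.e. ROT13.
For "wxalzrqkaolzwah" the result is "jknymedxnbymjnu".

jknymedxnbymjnu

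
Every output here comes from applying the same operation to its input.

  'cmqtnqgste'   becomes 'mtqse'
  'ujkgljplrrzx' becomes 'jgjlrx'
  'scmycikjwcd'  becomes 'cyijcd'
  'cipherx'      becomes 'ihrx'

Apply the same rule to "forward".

owrd

The pattern: swap each adjacent pair of characters (1↔2, 3↔4, ...), then keep every other character starting from the first (positions 1st, 3rd, 5th, ...).
Starting from "forward": after the first operation, "ofwrrad"; after the second, "owrd".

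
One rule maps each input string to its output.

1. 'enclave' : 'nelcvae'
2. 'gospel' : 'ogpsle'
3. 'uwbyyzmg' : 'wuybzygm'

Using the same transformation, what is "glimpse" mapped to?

Rule — swap each adjacent pair of characters (1↔2, 3↔4, ...).
Doing the same to "glimpse": "lgmispe".

lgmispe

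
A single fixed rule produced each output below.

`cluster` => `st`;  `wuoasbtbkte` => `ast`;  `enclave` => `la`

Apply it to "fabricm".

The pattern: swap each adjacent pair of characters (1↔2, 3↔4, ...), then keep one character in every 3, starting at position 3 (positions 3rd, 6th, 9th, ...).
For "fabricm", step one produces "afrbcim"; step two turns that into "ri".
(Check on "cluster": → "lcsuetr" → "st" ✓)

ri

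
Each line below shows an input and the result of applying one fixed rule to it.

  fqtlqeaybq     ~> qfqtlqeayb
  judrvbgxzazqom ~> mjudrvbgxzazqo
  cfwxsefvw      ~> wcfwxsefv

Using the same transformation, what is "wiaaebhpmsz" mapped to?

Rule — move the last character to the front.
On "wiaaebhpmsz" that produces "zwiaaebhpms".

zwiaaebhpms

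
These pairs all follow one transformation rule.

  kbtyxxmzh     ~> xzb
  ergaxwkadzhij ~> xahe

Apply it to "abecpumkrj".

pka

Looking at the pairs, the operation is to move the first 2 characters to the end (rotate left by 2), then keep one character in every 3, starting at position 3 (positions 3rd, 6th, 9th, ...).
Working it through for "abecpumkrj": intermediate "ecpumkrjab", final "pka".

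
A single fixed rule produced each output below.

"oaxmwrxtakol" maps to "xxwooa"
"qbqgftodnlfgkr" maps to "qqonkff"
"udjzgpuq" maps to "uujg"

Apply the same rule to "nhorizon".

The transformation: keep every other character starting from the first (positions 1st, 3rd, 5th, ...), then sort the characters into reverse alphabetical order.
For "nhorizon", step one produces "noio"; step two turns that into "ooni".

ooni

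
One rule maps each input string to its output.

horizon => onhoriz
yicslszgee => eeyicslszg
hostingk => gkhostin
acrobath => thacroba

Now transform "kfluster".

Rule — move the last 2 characters to the front (rotate right by 2).
On "kfluster" that produces "erkflust".

erkflust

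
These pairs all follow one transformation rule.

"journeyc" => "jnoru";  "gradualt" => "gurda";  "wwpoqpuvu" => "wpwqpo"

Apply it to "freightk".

fgrie

In each case the input is transformed by: delete the last 3 characters, then take characters alternately from the front and the back (1st, last, 2nd, 2nd-last, ...).
Starting from "freightk": after the first operation, "freig"; after the second, "fgrie".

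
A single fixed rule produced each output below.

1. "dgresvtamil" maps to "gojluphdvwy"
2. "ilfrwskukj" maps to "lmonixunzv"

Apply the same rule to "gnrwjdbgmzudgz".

jcqjugzxmcgpej

The pattern: shift every letter 3 places forward in the alphabet (wrapping around), then take characters alternately from the front and the back (1st, last, 2nd, 2nd-last, ...).
Applying both steps to "gnrwjdbgmzudgz": "jquzmgejpcxgjc", then "jcqjugzxmcgpej".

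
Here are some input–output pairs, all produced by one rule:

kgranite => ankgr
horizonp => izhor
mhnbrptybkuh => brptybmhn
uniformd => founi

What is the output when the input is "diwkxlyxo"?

What's happening: delete the last 3 characters, then move the first 3 characters to the end (rotate left by 3).
"diwkxlyxo" → "diwkxl" → "kxldiw".

kxldiw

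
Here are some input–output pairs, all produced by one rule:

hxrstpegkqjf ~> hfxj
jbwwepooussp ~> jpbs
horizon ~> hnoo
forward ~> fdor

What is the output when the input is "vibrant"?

The transformation: take characters alternately from the front and the back (1st, last, 2nd, 2nd-last, ...), then keep only the first 4 characters.
On "vibrant": the first step gives "vtinbar", and the second then gives "vtin".

vtin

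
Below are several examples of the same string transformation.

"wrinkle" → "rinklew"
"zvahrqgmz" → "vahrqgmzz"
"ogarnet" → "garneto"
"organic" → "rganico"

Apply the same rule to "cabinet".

Rule — move the first character to the end.
On "cabinet" that produces "abinetc".

abinetc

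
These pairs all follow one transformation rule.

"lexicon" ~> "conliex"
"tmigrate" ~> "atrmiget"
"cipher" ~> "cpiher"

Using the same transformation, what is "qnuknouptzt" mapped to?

kuuttqponnz

The pattern: sort the characters into reverse alphabetical order, then swap the first and last characters.
Applying both steps to "qnuknouptzt": "zuuttqponnk", then "kuuttqponnz".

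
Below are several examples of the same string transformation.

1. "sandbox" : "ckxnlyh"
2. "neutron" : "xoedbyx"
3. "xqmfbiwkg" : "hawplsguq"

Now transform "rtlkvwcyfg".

What's happening: shift every letter 10 places forward in the alphabet (wrapping around).
Doing the same to "rtlkvwcyfg": "bdvufgmipq".

bdvufgmipq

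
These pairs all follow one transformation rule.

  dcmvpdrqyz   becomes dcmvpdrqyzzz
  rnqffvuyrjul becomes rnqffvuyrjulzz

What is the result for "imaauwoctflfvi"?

imaauwoctflfvizz

Each output is the input with this applied: append "zz".
On "imaauwoctflfvi" that produces "imaauwoctflfvizz".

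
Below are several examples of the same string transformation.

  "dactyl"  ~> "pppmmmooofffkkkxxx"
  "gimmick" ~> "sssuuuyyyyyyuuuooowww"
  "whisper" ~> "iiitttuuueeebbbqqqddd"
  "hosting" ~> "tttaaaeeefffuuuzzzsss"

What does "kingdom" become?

wwwuuuzzzssspppaaayyy

Rule — repeat every character 3 times, then shift every letter 12 places forward in the alphabet (wrapping around).
Starting from "kingdom": after the first operation, "kkkiiinnngggdddooommm"; after the second, "wwwuuuzzzssspppaaayyy".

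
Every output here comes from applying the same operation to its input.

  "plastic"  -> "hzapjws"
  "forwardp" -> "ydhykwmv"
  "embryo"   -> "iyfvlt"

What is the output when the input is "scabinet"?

Rule — move the first 2 characters to the end (rotate left by 2), then shift every letter 7 places forward in the alphabet (wrapping around).
On "scabinet" that produces "hipulazj".

hipulazj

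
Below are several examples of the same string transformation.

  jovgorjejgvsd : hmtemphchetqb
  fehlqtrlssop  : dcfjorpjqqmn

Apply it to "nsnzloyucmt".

Rule — shift every letter 2 places backward in the alphabet (wrapping around).
For "nsnzloyucmt" the result is "lqlxjmwsakr".

lqlxjmwsakr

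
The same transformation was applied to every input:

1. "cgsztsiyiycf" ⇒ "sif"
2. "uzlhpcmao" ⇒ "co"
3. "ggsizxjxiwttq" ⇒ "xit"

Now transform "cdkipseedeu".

The pattern: keep one character in every 3, starting at position 3 (positions 3rd, 6th, 9th, ...), then delete the first character.
Starting from "cdkipseedeu": after the first operation, "ksd"; after the second, "sd".

sd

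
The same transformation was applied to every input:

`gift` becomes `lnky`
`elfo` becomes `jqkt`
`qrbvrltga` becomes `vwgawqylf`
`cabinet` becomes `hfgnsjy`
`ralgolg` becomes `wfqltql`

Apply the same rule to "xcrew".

Looking at the pairs, the operation is to shift every letter 5 places forward in the alphabet (wrapping around).
Doing the same to "xcrew": "chwjb".

chwjb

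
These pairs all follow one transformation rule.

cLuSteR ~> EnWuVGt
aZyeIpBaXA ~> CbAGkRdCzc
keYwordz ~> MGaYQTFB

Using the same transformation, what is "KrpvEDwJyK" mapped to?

The rule is to shift every letter 2 places forward in the alphabet (wrapping around), then flip the case of every letter.
"KrpvEDwJyK" → "MtrxGFyLaM" → "mTRXgfYlAm".

mTRXgfYlAm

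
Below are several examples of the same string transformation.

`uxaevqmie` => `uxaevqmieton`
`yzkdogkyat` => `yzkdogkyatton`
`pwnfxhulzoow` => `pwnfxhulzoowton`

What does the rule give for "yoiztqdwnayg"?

yoiztqdwnaygton

In each case the input is transformed by: append "ton".
On "yoiztqdwnayg" that produces "yoiztqdwnaygton".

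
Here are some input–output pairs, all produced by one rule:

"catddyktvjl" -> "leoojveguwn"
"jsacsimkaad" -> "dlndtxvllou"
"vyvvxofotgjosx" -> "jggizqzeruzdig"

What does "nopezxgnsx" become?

Looking at the pairs, the operation is to shift every letter 11 places forward in the alphabet (wrapping around), then move the first character to the end.
On "nopezxgnsx": the first step gives "yzapkirydi", and the second then gives "zapkirydiy".

zapkirydiy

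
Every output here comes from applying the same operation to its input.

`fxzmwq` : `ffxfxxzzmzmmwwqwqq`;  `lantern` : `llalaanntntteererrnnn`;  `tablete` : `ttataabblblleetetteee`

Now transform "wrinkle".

Rule — repeat every character 3 times, then swap each adjacent pair of characters (1↔2, 3↔4, ...).
Applying both steps to "wrinkle": "wwwrrriiinnnkkkllleee", then "wwrwrriininnkklklleee".

wwrwrriininnkklklleee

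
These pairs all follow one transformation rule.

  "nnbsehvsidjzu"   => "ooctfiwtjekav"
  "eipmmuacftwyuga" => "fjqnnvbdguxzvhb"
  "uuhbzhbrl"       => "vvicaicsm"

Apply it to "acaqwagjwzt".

bdbrxbhkxau

The transformation: shift every letter 1 place forward in the alphabet (wrapping around).
Applying that to "acaqwagjwzt" gives "bdbrxbhkxau".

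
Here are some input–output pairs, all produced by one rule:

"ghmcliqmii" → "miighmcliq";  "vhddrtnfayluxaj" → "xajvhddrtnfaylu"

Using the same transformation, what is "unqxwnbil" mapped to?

In each case the input is transformed by: move the last 3 characters to the front (rotate right by 3).
On "unqxwnbil" that produces "bilunqxwn".

bilunqxwn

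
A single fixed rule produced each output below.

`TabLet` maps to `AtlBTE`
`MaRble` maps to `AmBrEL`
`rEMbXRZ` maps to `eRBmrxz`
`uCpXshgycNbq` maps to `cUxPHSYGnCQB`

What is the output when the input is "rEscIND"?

Looking at the pairs, the operation is to flip the case of every letter, then swap each adjacent pair of characters (1↔2, 3↔4, ...).
So "rEscIND" becomes "eRCSnid".
(Check on "TabLet": → "tABlET" → "AtlBTE" ✓)

eRCSnid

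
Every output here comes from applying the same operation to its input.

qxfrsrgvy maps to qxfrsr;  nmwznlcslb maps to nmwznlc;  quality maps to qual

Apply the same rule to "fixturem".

Rule — delete the last 3 characters.
Applying that to "fixturem" gives "fixtu".

fixtu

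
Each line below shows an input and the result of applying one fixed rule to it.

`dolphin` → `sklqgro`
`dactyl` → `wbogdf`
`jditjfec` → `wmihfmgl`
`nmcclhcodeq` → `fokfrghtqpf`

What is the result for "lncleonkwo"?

In each case the input is transformed by: move the first 3 characters to the end (rotate left by 3), then shift every letter 3 places forward in the alphabet (wrapping around).
Applying both steps to "lncleonkwo": "leonkwolnc", then "ohrqnzroqf".

ohrqnzroqf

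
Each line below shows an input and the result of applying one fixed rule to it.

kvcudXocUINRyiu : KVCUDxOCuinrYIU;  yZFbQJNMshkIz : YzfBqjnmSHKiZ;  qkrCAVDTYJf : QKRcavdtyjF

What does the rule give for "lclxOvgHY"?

LCLXoVGhy

Rule — flip the case of every letter.
On "lclxOvgHY" that produces "LCLXoVGhy".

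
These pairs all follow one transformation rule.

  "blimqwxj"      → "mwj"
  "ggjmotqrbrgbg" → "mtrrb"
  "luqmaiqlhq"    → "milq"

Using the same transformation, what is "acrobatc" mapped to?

Rule — delete the first 3 characters, then keep every other character starting from the first (positions 1st, 3rd, 5th, ...).
Starting from "acrobatc": after the first operation, "obatc"; after the second, "oac".
(Check on "luqmaiqlhq": → "maiqlhq" → "milq" ✓)

oac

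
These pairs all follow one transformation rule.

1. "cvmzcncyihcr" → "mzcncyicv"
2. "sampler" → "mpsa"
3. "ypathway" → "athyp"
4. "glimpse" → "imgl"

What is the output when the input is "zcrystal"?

ryszc

Each output is the input with this applied: delete the last 3 characters, then move the first 2 characters to the end (rotate left by 2).
Working it through for "zcrystal": intermediate "zcrys", final "ryszc".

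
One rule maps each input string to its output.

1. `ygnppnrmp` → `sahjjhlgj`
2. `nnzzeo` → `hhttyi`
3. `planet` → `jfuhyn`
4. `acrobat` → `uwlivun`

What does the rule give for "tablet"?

What's happening: shift every letter 6 places backward in the alphabet (wrapping around).
Doing the same to "tablet": "nuvfyn".

nuvfyn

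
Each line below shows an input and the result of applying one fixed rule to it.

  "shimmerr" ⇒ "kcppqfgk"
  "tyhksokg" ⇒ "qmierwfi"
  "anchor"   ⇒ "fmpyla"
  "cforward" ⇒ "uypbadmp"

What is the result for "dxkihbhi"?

fzfgbvig

The pattern: swap the front and back halves of the string, then shift every letter 2 places backward in the alphabet (wrapping around).
"dxkihbhi" → "fzfgbvig".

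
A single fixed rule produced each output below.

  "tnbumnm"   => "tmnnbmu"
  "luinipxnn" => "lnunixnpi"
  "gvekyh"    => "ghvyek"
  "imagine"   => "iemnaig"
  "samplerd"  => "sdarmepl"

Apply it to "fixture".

feirxut

Each output is the input with this applied: take characters alternately from the front and the back (1st, last, 2nd, 2nd-last, ...).
So "fixture" becomes "feirxut".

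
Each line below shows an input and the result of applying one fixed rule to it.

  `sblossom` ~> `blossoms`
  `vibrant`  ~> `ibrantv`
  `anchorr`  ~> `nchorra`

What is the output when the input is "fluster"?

In each case the input is transformed by: move the first character to the end.
For "fluster" the result is "lusterf".

lusterf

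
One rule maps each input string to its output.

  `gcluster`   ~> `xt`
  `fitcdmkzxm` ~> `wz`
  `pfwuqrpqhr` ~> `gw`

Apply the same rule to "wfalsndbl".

The rule is to shift every letter 9 places backward in the alphabet (wrapping around), then keep only the first 2 characters.
Starting from "wfalsndbl": after the first operation, "nwrcjeusc"; after the second, "nw".

nw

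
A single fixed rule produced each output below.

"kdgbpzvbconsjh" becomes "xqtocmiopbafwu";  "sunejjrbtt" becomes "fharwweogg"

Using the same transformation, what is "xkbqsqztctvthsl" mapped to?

kxodfdmgpgigufy

In each case the input is transformed by: shift every letter 13 places forward in the alphabet (wrapping around) — i.e. ROT13.
"xkbqsqztctvthsl" → "kxodfdmgpgigufy".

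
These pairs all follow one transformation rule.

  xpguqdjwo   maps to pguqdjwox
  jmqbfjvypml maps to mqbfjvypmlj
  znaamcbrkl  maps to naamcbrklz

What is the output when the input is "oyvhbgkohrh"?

yvhbgkohrho

The rule is to move the first character to the end.
For "oyvhbgkohrh" the result is "yvhbgkohrho".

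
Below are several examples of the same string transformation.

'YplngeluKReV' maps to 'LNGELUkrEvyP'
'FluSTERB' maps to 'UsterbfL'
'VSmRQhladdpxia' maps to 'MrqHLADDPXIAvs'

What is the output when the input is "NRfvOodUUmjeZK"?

The transformation: flip the case of every letter, then move the first 2 characters to the end (rotate left by 2).
Working it through for "NRfvOodUUmjeZK": intermediate "nrFVoODuuMJEzk", final "FVoODuuMJEzknr".

FVoODuuMJEzknr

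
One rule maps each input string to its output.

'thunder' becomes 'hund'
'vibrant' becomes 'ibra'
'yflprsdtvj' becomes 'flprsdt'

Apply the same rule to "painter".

aint

The transformation: move the first character to the end, then delete the last 3 characters.
Starting from "painter": after the first operation, "ainterp"; after the second, "aint".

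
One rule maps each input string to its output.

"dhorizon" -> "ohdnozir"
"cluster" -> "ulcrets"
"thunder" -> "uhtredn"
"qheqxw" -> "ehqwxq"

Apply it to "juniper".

nujrepi

Rule — reverse the string, then move the last 3 characters to the front (rotate right by 3).
Starting from "juniper": after the first operation, "repinuj"; after the second, "nujrepi".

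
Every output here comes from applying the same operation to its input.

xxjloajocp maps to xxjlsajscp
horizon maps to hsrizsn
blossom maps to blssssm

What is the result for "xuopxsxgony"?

xuspxsxgsny

The transformation: replace every "o" with "s".
For "xuopxsxgony" the result is "xuspxsxgsny".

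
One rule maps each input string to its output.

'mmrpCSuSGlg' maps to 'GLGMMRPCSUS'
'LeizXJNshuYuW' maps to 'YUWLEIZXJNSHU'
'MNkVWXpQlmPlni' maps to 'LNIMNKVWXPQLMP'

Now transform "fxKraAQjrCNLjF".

LJFFXKRAAQJRCN

Each output is the input with this applied: move the last 3 characters to the front (rotate right by 3), then convert every letter to uppercase.
For "fxKraAQjrCNLjF" the result is "LJFFXKRAAQJRCN".
(Check on "MNkVWXpQlmPlni": → "lniMNkVWXpQlmP" → "LNIMNKVWXPQLMP" ✓)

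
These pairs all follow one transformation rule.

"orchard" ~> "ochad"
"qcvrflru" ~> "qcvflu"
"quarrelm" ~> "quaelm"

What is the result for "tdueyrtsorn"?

tdueytson

The rule is to remove every "r".
For "tdueyrtsorn" the result is "tdueytson".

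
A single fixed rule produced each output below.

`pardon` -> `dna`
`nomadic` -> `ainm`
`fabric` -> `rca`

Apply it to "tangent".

Looking at the pairs, the operation is to move the first 3 characters to the end (rotate left by 3), then keep every other character starting from the first (positions 1st, 3rd, 5th, ...).
Working it through for "tangent": intermediate "genttan", final "gntn".
(Check on "nomadic": → "adicnom" → "ainm" ✓)

gntn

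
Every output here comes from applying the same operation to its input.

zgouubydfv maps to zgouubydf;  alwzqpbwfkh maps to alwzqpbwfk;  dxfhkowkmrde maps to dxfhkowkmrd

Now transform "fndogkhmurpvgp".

Rule — delete the last character.
"fndogkhmurpvgp" → "fndogkhmurpvg".

fndogkhmurpvg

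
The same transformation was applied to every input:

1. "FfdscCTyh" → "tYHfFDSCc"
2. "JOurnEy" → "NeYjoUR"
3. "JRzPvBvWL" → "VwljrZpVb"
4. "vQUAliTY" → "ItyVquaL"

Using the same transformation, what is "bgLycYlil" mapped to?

In each case the input is transformed by: move the last 3 characters to the front (rotate right by 3), then flip the case of every letter.
For "bgLycYlil", step one produces "lilbgLycY"; step two turns that into "LILBGlYCy".
(Check on "FfdscCTyh": → "TyhFfdscC" → "tYHfFDSCc" ✓)

LILBGlYCy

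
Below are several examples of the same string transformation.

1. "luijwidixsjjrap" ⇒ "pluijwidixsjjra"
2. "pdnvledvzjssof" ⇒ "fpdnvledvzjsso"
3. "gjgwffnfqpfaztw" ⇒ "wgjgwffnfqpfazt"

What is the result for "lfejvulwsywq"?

qlfejvulwsyw

Looking at the pairs, the operation is to move the last character to the front.
Applying that to "lfejvulwsywq" gives "qlfejvulwsyw".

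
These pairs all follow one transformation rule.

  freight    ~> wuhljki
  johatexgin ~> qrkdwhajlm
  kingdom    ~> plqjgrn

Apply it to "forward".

The transformation: swap the first and last characters, then shift every letter 3 places forward in the alphabet (wrapping around).
"forward" → "gruzdui".

gruzdui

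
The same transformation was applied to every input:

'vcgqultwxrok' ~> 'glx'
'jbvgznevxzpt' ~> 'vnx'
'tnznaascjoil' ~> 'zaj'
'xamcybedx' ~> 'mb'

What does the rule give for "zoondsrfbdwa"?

osb

Rule — keep one character in every 3, starting at position 3 (positions 3rd, 6th, 9th, ...), then delete the last character.
Starting from "zoondsrfbdwa": after the first operation, "osba"; after the second, "osb".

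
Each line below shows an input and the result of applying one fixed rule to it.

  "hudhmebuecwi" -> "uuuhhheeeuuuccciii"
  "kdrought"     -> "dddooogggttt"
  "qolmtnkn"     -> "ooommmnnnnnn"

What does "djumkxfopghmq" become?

jjjmmmxxxooogggmmm

Looking at the pairs, the operation is to keep every other character starting from the second (positions 2nd, 4th, 6th, ...), then repeat every character 3 times.
Working it through for "djumkxfopghmq": intermediate "jmxogm", final "jjjmmmxxxooogggmmm".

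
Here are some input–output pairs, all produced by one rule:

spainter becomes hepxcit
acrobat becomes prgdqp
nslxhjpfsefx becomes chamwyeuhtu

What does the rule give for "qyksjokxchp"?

fnzhydzmrw

The rule is to shift every letter 11 places backward in the alphabet (wrapping around), then delete the last character.
Applying both steps to "qyksjokxchp": "fnzhydzmrwe", then "fnzhydzmrw".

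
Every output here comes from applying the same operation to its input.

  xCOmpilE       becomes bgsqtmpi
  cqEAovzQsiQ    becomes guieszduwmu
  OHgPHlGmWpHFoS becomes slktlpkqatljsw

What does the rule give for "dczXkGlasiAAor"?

hgdbokpewmeesv

Each output is the input with this applied: shift every letter 4 places forward in the alphabet (wrapping around), then convert every letter to lowercase.
Applying both steps to "dczXkGlasiAAor": "hgdBoKpewmEEsv", then "hgdbokpewmeesv".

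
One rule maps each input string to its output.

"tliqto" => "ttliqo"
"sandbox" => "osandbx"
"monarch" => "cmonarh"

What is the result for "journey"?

Each output is the input with this applied: move the last character to the front, then swap the first and last characters.
Applying both steps to "journey": "yjourne", then "ejourny".

ejourny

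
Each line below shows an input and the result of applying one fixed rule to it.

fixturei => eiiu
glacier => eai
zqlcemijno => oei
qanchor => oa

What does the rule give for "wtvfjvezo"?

oe

The transformation: move the last 2 characters to the front (rotate right by 2), then keep only the vowels.
On "wtvfjvezo": the first step gives "zowtvfjve", and the second then gives "oe".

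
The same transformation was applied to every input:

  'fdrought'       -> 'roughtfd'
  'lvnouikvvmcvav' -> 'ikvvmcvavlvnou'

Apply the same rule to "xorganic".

What's happening: swap the front and back halves of the string, then move the last 2 characters to the front (rotate right by 2).
Applying both steps to "xorganic": "anicxorg", then "rganicxo".

rganicxo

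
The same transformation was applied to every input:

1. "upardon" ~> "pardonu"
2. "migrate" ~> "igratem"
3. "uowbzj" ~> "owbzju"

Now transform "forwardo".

In each case the input is transformed by: move the first character to the end.
So "forwardo" becomes "orwardof".

orwardof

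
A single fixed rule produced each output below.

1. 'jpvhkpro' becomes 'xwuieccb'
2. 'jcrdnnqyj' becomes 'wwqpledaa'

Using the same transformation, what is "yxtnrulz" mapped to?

What's happening: shift every letter 13 places forward in the alphabet (wrapping around) — i.e. ROT13, then sort the characters into reverse alphabetical order.
"yxtnrulz" → "lkgaehym" → "ymlkhgea".
(Check on "jcrdnnqyj": → "wpeqaadlw" → "wwqpledaa" ✓)

ymlkhgea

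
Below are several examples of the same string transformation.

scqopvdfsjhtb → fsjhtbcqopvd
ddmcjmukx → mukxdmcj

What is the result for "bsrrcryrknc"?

yrkncsrrcr

Each output is the input with this applied: delete the first character, then swap the front and back halves of the string.
"bsrrcryrknc" → "srrcryrknc" → "yrkncsrrcr".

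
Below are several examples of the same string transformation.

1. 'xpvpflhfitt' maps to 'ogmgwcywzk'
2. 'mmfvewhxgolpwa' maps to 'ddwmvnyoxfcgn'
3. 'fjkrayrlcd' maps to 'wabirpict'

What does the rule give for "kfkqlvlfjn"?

The rule is to shift every letter 9 places backward in the alphabet (wrapping around), then delete the last character.
Applying both steps to "kfkqlvlfjn": "bwbhcmcwae", then "bwbhcmcwa".

bwbhcmcwa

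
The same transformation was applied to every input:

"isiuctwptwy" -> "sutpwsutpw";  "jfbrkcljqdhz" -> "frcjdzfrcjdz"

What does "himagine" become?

In each case the input is transformed by: keep every other character starting from the second (positions 2nd, 4th, 6th, ...), then write the whole string twice.
On "himagine": the first step gives "iaie", and the second then gives "iaieiaie".

iaieiaie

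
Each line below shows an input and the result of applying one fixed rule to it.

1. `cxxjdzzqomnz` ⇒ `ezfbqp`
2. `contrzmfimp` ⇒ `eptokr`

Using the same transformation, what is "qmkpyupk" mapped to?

smar

In each case the input is transformed by: keep every other character starting from the first (positions 1st, 3rd, 5th, ...), then shift every letter 2 places forward in the alphabet (wrapping around).
Starting from "qmkpyupk": after the first operation, "qkyp"; after the second, "smar".
(Check on "contrzmfimp": → "cnrmip" → "eptokr" ✓)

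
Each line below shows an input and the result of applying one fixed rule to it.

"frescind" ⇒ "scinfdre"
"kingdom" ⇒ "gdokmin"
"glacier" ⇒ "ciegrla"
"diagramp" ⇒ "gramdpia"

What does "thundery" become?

The pattern: swap the first and last characters, then move the first 3 characters to the end (rotate left by 3).
Working it through for "thundery": intermediate "yhundert", final "ndertyhu".

ndertyhu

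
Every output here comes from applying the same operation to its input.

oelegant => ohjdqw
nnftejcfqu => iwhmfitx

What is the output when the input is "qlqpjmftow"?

The rule is to delete the first 2 characters, then shift every letter 3 places forward in the alphabet (wrapping around).
Starting from "qlqpjmftow": after the first operation, "qpjmftow"; after the second, "tsmpiwrz".

tsmpiwrz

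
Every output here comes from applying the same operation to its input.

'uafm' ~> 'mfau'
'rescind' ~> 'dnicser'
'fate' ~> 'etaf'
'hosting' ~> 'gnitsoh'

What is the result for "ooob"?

In each case the input is transformed by: reverse the string.
For "ooob" the result is "booo".

booo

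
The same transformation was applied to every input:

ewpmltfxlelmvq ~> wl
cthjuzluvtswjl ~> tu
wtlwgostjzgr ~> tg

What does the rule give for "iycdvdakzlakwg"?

yv

The rule is to keep one character in every 3, starting at position 2 (positions 2nd, 5th, 8th, ...), then keep only the first 2 characters.
For "iycdvdakzlakwg", step one produces "yvkag"; step two turns that into "yv".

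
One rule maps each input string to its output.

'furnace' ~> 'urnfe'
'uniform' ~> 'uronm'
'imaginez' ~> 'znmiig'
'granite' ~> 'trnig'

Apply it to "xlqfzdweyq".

zyxwqqlf

The pattern: sort the characters into reverse alphabetical order, then delete the last 2 characters.
"xlqfzdweyq" → "zyxwqqlfed" → "zyxwqqlf".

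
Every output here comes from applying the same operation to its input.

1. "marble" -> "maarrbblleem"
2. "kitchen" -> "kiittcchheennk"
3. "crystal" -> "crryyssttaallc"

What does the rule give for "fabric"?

faabbrriiccf

The rule is to double every character, then move the first character to the end.
Applying that to "fabric" gives "faabbrriiccf".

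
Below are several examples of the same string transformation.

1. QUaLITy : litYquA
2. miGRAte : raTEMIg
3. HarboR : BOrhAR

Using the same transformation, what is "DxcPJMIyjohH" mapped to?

pjmiYJOHhdXC

In each case the input is transformed by: move the first 3 characters to the end (rotate left by 3), then flip the case of every letter.
On "DxcPJMIyjohH": the first step gives "PJMIyjohHDxc", and the second then gives "pjmiYJOHhdXC".
(Check on "miGRAte": → "RAtemiG" → "raTEMIg" ✓)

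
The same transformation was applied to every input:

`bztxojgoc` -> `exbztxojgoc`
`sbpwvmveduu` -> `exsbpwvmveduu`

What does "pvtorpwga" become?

The pattern: prepend "ex".
For "pvtorpwga" the result is "expvtorpwga".

expvtorpwga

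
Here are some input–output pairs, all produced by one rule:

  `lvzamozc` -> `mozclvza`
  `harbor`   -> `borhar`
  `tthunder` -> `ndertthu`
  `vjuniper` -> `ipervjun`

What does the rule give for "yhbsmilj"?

In each case the input is transformed by: swap the front and back halves of the string.
Doing the same to "yhbsmilj": "miljyhbs".

miljyhbs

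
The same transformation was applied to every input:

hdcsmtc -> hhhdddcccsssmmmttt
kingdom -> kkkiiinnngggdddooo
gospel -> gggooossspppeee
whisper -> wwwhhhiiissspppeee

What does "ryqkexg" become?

rrryyyqqqkkkeeexxx

The rule is to repeat every character 3 times, then delete the last 3 characters.
Applying both steps to "ryqkexg": "rrryyyqqqkkkeeexxxggg", then "rrryyyqqqkkkeeexxx".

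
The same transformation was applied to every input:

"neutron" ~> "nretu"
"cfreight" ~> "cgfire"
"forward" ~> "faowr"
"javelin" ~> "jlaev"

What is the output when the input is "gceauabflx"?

gfcbeaau

Looking at the pairs, the operation is to delete the last 2 characters, then take characters alternately from the front and the back (1st, last, 2nd, 2nd-last, ...).
For "gceauabflx" the result is "gfcbeaau".
(Check on "javelin": → "javel" → "jlaev" ✓)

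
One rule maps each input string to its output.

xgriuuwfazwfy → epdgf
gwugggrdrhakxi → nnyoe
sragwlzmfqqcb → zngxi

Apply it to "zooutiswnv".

gbzc

The transformation: shift every letter 7 places forward in the alphabet (wrapping around), then keep one character in every 3, starting at position 1 (positions 1st, 4th, 7th, ...).
Working it through for "zooutiswnv": intermediate "gvvbapzduc", final "gbzc".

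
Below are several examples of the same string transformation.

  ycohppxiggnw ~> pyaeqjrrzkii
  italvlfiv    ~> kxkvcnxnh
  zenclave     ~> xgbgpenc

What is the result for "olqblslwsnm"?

poqnsdnunyu

In each case the input is transformed by: shift every letter 2 places forward in the alphabet (wrapping around), then move the last 2 characters to the front (rotate right by 2).
On "olqblslwsnm": the first step gives "qnsdnunyupo", and the second then gives "poqnsdnunyu".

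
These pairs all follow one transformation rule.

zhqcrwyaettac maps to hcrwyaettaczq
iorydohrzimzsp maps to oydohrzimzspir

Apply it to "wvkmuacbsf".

Looking at the pairs, the operation is to move the first 2 characters to the end (rotate left by 2), then swap the first and last characters.
For "wvkmuacbsf", step one produces "kmuacbsfwv"; step two turns that into "vmuacbsfwk".

vmuacbsfwk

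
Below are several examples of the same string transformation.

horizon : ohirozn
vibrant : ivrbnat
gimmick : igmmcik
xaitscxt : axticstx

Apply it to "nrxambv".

rnaxbmv

Rule — swap each adjacent pair of characters (1↔2, 3↔4, ...).
On "nrxambv" that produces "rnaxbmv".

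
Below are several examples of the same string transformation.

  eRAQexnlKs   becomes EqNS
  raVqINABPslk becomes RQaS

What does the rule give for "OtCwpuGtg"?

oWg

Looking at the pairs, the operation is to keep one character in every 3, starting at position 1 (positions 1st, 4th, 7th, ...), then flip the case of every letter.
Applying both steps to "OtCwpuGtg": "OwG", then "oWg".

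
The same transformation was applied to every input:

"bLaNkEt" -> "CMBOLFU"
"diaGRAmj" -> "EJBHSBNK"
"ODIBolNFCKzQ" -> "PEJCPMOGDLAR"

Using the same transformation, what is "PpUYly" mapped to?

QQVZMZ

The pattern: shift every letter 1 place forward in the alphabet (wrapping around), then convert every letter to uppercase.
Starting from "PpUYly": after the first operation, "QqVZmz"; after the second, "QQVZMZ".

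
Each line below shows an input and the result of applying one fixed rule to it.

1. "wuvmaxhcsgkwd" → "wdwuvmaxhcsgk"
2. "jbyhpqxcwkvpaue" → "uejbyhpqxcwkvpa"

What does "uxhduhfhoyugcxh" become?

xhuxhduhfhoyugc

The transformation: move the last 2 characters to the front (rotate right by 2).
Doing the same to "uxhduhfhoyugcxh": "xhuxhduhfhoyugc".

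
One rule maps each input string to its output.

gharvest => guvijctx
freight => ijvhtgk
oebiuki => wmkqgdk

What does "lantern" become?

The pattern: move the last 3 characters to the front (rotate right by 3), then shift every letter 2 places forward in the alphabet (wrapping around).
"lantern" → "ernlant" → "gtpncpv".

gtpncpv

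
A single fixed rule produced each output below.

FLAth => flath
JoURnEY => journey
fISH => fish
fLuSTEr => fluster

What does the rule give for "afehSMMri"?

Looking at the pairs, the operation is to convert every letter to lowercase.
So "afehSMMri" becomes "afehsmmri".

afehsmmri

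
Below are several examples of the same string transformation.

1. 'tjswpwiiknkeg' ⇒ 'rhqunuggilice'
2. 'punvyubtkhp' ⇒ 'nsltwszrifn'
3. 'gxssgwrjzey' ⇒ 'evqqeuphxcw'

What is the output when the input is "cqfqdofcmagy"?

The transformation: shift every letter 2 places backward in the alphabet (wrapping around).
On "cqfqdofcmagy" that produces "aodobmdakyew".

aodobmdakyew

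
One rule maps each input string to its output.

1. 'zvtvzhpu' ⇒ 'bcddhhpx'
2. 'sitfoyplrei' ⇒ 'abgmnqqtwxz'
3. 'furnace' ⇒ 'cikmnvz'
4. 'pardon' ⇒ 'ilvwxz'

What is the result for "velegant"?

The rule is to shift every letter 8 places forward in the alphabet (wrapping around), then sort the characters into alphabetical order.
For "velegant", step one produces "dmtmoivb"; step two turns that into "bdimmotv".

bdimmotv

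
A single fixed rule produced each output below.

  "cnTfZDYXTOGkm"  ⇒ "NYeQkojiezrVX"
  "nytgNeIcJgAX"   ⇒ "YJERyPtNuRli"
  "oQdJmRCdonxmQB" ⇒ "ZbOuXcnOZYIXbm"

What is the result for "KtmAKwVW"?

The transformation: shift every letter 11 places forward in the alphabet (wrapping around), then flip the case of every letter.
Starting from "KtmAKwVW": after the first operation, "VexLVhGH"; after the second, "vEXlvHgh".

vEXlvHgh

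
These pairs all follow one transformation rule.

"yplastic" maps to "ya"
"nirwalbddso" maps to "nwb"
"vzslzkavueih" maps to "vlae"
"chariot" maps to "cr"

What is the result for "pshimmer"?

pi

What's happening: move the last 2 characters to the front (rotate right by 2), then keep one character in every 3, starting at position 3 (positions 3rd, 6th, 9th, ...).
Applying both steps to "pshimmer": "erpshimm", then "pi".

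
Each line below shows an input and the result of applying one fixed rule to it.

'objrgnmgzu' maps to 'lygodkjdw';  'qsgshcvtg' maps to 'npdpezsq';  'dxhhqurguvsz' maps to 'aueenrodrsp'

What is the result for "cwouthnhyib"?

ztlrqekevf

Rule — delete the last character, then shift every letter 3 places backward in the alphabet (wrapping around).
On "cwouthnhyib" that produces "ztlrqekevf".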